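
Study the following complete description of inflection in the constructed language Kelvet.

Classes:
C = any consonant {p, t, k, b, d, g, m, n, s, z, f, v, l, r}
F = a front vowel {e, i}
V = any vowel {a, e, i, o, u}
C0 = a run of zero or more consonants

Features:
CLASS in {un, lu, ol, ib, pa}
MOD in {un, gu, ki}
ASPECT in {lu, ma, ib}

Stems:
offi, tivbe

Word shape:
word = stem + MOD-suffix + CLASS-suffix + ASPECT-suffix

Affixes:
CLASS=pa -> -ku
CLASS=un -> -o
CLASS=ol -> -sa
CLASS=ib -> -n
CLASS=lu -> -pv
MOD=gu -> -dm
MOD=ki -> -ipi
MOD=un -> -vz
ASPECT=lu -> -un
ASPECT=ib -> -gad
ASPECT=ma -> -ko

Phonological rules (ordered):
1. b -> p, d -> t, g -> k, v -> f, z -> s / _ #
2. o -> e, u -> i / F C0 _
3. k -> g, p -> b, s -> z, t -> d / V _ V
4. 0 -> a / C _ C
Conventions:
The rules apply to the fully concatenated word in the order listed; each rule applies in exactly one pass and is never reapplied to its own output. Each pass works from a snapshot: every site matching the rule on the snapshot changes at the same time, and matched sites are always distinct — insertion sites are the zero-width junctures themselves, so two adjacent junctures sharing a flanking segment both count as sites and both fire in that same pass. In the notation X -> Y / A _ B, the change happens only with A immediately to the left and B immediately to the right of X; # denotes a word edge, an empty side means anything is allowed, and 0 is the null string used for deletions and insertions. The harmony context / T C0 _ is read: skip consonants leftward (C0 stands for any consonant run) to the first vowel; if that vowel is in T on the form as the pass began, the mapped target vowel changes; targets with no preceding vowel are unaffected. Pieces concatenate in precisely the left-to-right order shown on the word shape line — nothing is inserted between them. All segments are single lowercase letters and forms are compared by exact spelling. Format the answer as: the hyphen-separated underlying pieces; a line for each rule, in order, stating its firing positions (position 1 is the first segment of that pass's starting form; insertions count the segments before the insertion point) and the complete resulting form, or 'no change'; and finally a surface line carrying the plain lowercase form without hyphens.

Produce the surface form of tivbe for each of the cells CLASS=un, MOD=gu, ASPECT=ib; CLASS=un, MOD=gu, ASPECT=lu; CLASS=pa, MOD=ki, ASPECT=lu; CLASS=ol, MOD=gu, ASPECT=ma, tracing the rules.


cell CLASS=un, MOD=gu, ASPECT=ib:
underlying: tivbe-dm-o-gad
1. b -> p, d -> t, g -> k, v -> f, z -> s / _ #: fires at position(s) 11: tivbedmogat
2. o -> e, u -> i / F C0 _: fires at position(s) 8: tivbedmegat
3. k -> g, p -> b, s -> z, t -> d / V _ V: no change
4. 0 -> a / C _ C: inserts after position(s) 3, 6: tivabedamegat
surface: tivabedamegat

cell CLASS=un, MOD=gu, ASPECT=lu:
underlying: tivbe-dm-o-un
1. b -> p, d -> t, g -> k, v -> f, z -> s / _ #: no change
2. o -> e, u -> i / F C0 _: fires at position(s) 8: tivbedmeun
3. k -> g, p -> b, s -> z, t -> d / V _ V: no change
4. 0 -> a / C _ C: inserts after position(s) 3, 6: tivabedameun
surface: tivabedameun

cell CLASS=pa, MOD=ki, ASPECT=lu:
underlying: tivbe-ipi-ku-un
1. b -> p, d -> t, g -> k, v -> f, z -> s / _ #: no change
2. o -> e, u -> i / F C0 _: fires at position(s) 10: tivbeipikiun
3. k -> g, p -> b, s -> z, t -> d / V _ V: fires at position(s) 7, 9: tivbeibigiun
4. 0 -> a / C _ C: inserts after position(s) 3: tivabeibigiun
surface: tivabeibigiun

cell CLASS=ol, MOD=gu, ASPECT=ma:
underlying: tivbe-dm-sa-ko
1. b -> p, d -> t, g -> k, v -> f, z -> s / _ #: no change
2. o -> e, u -> i / F C0 _: no change
3. k -> g, p -> b, s -> z, t -> d / V _ V: fires at position(s) 10: tivbedmsago
4. 0 -> a / C _ C: inserts after position(s) 3, 6, 7: tivabedamasago
surface: tivabedamasago


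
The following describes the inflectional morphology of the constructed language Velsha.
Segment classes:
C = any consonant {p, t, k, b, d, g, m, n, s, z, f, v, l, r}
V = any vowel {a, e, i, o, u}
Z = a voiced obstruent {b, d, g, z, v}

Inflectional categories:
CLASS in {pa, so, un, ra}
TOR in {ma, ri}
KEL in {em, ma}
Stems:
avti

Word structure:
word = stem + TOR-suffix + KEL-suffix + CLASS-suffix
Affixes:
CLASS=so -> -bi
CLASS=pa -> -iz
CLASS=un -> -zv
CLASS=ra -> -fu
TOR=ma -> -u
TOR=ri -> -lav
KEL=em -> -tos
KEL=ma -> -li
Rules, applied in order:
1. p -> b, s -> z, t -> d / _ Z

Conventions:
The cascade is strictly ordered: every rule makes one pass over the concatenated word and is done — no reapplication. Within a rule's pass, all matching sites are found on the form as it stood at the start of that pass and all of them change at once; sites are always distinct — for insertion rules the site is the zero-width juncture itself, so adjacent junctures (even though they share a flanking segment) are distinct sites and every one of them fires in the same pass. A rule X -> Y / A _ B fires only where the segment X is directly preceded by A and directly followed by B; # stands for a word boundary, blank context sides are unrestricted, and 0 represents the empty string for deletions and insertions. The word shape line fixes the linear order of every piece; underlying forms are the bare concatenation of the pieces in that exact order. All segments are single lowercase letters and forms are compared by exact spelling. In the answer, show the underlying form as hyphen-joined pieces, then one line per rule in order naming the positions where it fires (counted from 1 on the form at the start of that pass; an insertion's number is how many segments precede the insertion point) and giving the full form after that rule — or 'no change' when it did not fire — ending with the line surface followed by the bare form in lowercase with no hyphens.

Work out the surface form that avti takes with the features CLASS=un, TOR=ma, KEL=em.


underlying: avti-u-tos-zv
1. p -> b, s -> z, t -> d / _ Z: fires at position(s) 8: avtiutozzv
surface: avtiutozzv


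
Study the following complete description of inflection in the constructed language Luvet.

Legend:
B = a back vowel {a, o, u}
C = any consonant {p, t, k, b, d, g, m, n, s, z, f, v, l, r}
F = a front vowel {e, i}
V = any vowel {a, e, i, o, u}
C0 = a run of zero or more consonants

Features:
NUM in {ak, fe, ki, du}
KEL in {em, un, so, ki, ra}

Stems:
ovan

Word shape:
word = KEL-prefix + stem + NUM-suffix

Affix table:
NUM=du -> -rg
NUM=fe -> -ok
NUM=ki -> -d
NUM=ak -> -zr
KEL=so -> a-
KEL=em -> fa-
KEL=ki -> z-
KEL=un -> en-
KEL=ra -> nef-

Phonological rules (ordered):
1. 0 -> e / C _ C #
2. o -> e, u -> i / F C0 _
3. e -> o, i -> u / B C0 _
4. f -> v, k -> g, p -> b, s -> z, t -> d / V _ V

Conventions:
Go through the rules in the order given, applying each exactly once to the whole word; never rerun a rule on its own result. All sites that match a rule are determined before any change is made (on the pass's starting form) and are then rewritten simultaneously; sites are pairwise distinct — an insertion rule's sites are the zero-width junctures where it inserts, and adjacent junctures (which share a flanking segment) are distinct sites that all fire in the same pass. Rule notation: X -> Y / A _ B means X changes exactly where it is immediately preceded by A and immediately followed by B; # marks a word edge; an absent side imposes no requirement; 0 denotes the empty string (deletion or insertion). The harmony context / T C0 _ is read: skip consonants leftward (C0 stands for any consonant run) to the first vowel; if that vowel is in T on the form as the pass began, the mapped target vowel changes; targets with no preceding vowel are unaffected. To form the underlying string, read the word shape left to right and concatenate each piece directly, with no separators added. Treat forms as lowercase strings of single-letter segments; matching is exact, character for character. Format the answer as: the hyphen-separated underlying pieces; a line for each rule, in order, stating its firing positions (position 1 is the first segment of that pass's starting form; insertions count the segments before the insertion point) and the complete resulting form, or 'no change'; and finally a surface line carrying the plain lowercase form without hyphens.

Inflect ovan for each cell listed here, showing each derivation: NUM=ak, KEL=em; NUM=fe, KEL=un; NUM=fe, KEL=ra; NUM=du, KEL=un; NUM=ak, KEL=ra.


cell NUM=ak, KEL=em:
underlying: fa-ovan-zr
1. 0 -> e / C _ C #: inserts after position(s) 7: faovanzer
2. o -> e, u -> i / F C0 _: no change
3. e -> o, i -> u / B C0 _: fires at position(s) 8: faovanzor
4. f -> v, k -> g, p -> b, s -> z, t -> d / V _ V: no change
surface: faovanzor

cell NUM=fe, KEL=un:
underlying: en-ovan-ok
1. 0 -> e / C _ C #: no change
2. o -> e, u -> i / F C0 _: fires at position(s) 3: enevanok
3. e -> o, i -> u / B C0 _: no change
4. f -> v, k -> g, p -> b, s -> z, t -> d / V _ V: no change
surface: enevanok

cell NUM=fe, KEL=ra:
underlying: nef-ovan-ok
1. 0 -> e / C _ C #: no change
2. o -> e, u -> i / F C0 _: fires at position(s) 4: nefevanok
3. e -> o, i -> u / B C0 _: no change
4. f -> v, k -> g, p -> b, s -> z, t -> d / V _ V: fires at position(s) 3: nevevanok
surface: nevevanok

cell NUM=du, KEL=un:
underlying: en-ovan-rg
1. 0 -> e / C _ C #: inserts after position(s) 7: enovanreg
2. o -> e, u -> i / F C0 _: fires at position(s) 3: enevanreg
3. e -> o, i -> u / B C0 _: fires at position(s) 8: enevanrog
4. f -> v, k -> g, p -> b, s -> z, t -> d / V _ V: no change
surface: enevanrog

cell NUM=ak, KEL=ra:
underlying: nef-ovan-zr
1. 0 -> e / C _ C #: inserts after position(s) 8: nefovanzer
2. o -> e, u -> i / F C0 _: fires at position(s) 4: nefevanzer
3. e -> o, i -> u / B C0 _: fires at position(s) 9: nefevanzor
4. f -> v, k -> g, p -> b, s -> z, t -> d / V _ V: fires at position(s) 3: nevevanzor
surface: nevevanzor


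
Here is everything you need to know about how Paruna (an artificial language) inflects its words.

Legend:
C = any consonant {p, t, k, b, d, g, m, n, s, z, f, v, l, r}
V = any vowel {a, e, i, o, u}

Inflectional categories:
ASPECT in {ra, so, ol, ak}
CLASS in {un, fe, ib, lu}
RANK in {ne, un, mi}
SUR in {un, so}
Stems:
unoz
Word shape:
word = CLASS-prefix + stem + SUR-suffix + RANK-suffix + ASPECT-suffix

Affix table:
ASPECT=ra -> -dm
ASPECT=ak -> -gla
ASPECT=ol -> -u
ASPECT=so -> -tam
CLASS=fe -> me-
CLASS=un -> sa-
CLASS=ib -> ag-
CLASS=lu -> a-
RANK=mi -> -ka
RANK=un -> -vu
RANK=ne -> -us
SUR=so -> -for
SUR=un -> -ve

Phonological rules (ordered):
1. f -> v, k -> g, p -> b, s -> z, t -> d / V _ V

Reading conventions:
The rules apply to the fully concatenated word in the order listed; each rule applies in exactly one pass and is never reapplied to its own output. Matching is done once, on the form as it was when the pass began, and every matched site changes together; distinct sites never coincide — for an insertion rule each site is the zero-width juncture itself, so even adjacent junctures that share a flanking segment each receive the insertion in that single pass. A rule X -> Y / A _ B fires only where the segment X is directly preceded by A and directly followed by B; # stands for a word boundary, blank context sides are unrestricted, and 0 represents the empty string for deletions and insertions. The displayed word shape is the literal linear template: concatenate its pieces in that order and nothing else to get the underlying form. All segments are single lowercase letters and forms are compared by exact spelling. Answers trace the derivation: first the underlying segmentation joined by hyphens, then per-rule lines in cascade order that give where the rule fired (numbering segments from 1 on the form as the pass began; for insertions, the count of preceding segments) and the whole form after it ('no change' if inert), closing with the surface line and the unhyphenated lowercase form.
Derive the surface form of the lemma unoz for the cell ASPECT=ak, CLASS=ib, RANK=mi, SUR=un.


underlying: ag-unoz-ve-ka-gla
1. f -> v, k -> g, p -> b, s -> z, t -> d / V _ V: fires at position(s) 9: agunozvegagla
surface: agunozvegagla


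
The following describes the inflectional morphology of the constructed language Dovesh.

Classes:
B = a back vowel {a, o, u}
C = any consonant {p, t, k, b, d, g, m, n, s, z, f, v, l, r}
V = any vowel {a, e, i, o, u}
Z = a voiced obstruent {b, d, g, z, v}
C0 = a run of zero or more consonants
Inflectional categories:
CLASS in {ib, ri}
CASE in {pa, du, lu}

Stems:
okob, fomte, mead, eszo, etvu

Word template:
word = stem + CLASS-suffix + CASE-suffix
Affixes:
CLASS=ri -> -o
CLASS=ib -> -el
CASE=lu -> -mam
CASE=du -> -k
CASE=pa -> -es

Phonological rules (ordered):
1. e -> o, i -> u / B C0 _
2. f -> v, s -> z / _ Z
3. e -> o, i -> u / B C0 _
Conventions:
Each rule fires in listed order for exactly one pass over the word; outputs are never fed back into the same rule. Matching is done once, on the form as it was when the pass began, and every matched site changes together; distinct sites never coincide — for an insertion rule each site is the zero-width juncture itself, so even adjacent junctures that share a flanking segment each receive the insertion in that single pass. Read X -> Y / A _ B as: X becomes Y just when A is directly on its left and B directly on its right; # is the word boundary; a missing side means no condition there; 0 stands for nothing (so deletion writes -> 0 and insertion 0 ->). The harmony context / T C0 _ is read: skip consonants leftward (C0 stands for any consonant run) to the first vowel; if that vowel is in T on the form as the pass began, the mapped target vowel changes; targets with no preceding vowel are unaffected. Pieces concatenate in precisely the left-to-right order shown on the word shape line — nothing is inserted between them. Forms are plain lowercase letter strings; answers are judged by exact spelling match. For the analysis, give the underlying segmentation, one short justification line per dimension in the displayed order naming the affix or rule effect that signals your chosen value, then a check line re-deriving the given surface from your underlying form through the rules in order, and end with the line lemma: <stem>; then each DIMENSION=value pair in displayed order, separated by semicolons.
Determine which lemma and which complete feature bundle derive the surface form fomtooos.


underlying: fomte-o-es
CLASS=ri - signalled by the affix -o
CASE=pa - signalled by the affix -es
check: fomteoes -> fomtooos -> fomtooos -> fomtooos
lemma: fomte; CLASS=ri; CASE=pa


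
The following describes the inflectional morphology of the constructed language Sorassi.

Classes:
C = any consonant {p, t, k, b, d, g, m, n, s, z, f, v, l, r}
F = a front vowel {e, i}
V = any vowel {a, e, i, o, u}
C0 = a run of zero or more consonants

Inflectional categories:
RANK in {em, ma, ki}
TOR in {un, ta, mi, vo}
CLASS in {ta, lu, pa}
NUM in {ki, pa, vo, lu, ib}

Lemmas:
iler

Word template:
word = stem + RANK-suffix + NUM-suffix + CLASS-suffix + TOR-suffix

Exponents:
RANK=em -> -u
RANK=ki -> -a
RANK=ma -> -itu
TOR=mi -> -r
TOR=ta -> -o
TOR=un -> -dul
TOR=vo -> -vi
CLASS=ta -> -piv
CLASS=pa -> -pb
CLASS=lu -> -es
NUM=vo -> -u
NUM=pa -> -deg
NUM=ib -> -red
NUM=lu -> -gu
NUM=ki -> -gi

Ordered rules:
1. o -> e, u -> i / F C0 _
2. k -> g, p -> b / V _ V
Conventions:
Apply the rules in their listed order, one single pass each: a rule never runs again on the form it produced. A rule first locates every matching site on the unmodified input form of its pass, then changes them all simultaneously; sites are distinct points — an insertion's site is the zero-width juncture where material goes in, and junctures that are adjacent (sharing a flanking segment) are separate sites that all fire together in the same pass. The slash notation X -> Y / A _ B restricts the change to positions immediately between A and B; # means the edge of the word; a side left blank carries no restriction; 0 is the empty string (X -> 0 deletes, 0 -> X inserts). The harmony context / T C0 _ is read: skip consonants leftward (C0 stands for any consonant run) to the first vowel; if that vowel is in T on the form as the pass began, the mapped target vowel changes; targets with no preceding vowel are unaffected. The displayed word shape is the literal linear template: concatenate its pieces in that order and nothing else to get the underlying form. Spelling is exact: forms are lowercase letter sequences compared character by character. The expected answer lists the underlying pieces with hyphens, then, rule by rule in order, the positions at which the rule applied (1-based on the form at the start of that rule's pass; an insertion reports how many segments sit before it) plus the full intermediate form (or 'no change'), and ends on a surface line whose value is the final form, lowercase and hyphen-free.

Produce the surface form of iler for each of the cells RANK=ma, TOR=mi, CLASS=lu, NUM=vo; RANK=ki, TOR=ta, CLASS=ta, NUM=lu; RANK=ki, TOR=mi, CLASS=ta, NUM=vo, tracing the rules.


cell RANK=ma, TOR=mi, CLASS=lu, NUM=vo:
underlying: iler-itu-u-es-r
1. o -> e, u -> i / F C0 _: fires at position(s) 7: ileritiuesr
2. k -> g, p -> b / V _ V: no change
surface: ileritiuesr

cell RANK=ki, TOR=ta, CLASS=ta, NUM=lu:
underlying: iler-a-gu-piv-o
1. o -> e, u -> i / F C0 _: fires at position(s) 11: ileragupive
2. k -> g, p -> b / V _ V: fires at position(s) 8: ileragubive
surface: ileragubive

cell RANK=ki, TOR=mi, CLASS=ta, NUM=vo:
underlying: iler-a-u-piv-r
1. o -> e, u -> i / F C0 _: no change
2. k -> g, p -> b / V _ V: fires at position(s) 7: ileraubivr
surface: ileraubivr


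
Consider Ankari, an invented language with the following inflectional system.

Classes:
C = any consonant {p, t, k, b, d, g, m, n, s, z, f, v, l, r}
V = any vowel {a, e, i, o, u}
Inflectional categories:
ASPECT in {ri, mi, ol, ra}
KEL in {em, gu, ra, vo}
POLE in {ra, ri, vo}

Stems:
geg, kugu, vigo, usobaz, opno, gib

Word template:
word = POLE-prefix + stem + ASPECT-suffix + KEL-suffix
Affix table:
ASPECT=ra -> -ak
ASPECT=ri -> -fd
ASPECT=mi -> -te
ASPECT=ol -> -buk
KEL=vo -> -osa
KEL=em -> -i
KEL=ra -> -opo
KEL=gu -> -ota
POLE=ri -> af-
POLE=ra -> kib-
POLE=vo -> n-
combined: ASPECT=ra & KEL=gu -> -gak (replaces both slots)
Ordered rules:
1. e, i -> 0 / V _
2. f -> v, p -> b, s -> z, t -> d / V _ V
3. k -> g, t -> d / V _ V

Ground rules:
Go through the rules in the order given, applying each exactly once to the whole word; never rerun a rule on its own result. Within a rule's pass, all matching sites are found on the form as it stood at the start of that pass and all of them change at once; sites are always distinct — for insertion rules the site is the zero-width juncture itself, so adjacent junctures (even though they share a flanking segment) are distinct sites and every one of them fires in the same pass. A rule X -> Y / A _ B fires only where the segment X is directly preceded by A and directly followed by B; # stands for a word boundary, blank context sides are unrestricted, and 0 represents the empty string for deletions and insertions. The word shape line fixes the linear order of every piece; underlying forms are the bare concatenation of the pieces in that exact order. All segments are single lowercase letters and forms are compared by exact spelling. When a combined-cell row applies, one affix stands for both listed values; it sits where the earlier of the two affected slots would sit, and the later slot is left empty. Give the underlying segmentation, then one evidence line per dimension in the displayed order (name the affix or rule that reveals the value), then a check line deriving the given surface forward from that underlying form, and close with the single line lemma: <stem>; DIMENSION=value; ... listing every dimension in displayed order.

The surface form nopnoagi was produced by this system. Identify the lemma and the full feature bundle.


underlying: n-opno-ak-i
ASPECT=ra - signalled by the affix -ak
KEL=em - signalled by the affix -i
POLE=vo - signalled by the affix n-
check: nopnoaki -> nopnoaki -> nopnoaki -> nopnoagi
lemma: opno; ASPECT=ra; KEL=em; POLE=vo


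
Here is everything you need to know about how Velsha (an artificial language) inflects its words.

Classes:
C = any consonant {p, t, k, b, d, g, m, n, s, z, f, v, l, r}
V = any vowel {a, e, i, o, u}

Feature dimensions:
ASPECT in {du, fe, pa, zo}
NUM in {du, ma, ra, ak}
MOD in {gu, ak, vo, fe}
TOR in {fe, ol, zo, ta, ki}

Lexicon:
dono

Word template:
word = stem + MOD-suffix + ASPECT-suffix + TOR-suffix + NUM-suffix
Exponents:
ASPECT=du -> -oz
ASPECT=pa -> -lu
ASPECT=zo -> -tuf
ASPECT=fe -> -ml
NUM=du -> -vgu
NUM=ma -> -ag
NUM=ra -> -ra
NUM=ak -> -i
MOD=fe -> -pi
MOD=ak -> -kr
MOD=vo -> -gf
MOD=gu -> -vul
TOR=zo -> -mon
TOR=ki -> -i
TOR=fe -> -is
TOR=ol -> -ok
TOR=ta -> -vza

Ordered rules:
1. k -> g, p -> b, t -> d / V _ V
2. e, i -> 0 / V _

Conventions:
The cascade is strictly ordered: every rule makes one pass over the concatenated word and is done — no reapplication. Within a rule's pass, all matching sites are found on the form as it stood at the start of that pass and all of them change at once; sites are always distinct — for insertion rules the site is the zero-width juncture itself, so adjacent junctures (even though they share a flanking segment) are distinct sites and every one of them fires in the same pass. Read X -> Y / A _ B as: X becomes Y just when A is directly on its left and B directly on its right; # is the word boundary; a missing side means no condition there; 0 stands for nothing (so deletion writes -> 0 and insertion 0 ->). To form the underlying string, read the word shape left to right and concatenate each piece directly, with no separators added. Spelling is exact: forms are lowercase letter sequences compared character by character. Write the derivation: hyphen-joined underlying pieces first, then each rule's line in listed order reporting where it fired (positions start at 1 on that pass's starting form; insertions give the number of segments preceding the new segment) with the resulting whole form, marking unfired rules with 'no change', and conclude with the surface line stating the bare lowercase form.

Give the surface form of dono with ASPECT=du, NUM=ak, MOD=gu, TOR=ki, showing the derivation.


underlying: dono-vul-oz-i-i
1. k -> g, p -> b, t -> d / V _ V: no change
2. e, i -> 0 / V _: fires at position(s) 11: donovulozi
surface: donovulozi


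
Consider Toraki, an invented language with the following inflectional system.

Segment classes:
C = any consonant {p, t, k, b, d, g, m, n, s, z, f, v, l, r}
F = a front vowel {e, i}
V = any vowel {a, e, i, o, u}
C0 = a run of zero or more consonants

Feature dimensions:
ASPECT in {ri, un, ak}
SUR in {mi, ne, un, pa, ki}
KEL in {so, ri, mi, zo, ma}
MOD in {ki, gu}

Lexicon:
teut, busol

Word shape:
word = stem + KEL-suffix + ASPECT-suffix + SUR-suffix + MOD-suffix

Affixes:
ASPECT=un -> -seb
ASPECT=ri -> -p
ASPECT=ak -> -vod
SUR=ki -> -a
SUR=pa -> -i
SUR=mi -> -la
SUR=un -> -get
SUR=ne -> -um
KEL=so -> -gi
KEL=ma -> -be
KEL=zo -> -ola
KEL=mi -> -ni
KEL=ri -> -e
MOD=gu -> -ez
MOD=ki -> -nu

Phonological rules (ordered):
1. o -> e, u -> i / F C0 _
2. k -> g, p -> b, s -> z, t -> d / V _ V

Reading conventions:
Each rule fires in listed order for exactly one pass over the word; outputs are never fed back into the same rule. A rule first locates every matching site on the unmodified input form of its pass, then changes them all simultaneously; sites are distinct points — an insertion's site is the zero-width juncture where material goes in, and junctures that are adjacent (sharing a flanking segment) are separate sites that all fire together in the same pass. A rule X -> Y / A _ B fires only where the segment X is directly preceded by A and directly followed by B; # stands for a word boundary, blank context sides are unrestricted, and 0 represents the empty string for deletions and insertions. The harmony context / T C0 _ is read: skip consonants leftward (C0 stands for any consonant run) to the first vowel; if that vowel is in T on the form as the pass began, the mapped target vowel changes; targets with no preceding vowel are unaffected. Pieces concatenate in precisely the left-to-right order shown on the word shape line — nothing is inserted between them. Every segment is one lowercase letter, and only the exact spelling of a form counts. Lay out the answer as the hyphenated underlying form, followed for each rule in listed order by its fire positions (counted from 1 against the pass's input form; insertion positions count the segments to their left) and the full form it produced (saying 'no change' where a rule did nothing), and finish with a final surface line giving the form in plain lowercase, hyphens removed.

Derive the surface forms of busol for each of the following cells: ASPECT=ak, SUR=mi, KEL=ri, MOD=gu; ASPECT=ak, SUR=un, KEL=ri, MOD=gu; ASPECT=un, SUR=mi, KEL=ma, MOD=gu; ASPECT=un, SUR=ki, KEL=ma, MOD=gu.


cell ASPECT=ak, SUR=mi, KEL=ri, MOD=gu:
underlying: busol-e-vod-la-ez
1. o -> e, u -> i / F C0 _: fires at position(s) 8: busolevedlaez
2. k -> g, p -> b, s -> z, t -> d / V _ V: fires at position(s) 3: buzolevedlaez
surface: buzolevedlaez

cell ASPECT=ak, SUR=un, KEL=ri, MOD=gu:
underlying: busol-e-vod-get-ez
1. o -> e, u -> i / F C0 _: fires at position(s) 8: busolevedgetez
2. k -> g, p -> b, s -> z, t -> d / V _ V: fires at position(s) 3, 12: buzolevedgedez
surface: buzolevedgedez

cell ASPECT=un, SUR=mi, KEL=ma, MOD=gu:
underlying: busol-be-seb-la-ez
1. o -> e, u -> i / F C0 _: no change
2. k -> g, p -> b, s -> z, t -> d / V _ V: fires at position(s) 3, 8: buzolbezeblaez
surface: buzolbezeblaez

cell ASPECT=un, SUR=ki, KEL=ma, MOD=gu:
underlying: busol-be-seb-a-ez
1. o -> e, u -> i / F C0 _: no change
2. k -> g, p -> b, s -> z, t -> d / V _ V: fires at position(s) 3, 8: buzolbezebaez
surface: buzolbezebaez


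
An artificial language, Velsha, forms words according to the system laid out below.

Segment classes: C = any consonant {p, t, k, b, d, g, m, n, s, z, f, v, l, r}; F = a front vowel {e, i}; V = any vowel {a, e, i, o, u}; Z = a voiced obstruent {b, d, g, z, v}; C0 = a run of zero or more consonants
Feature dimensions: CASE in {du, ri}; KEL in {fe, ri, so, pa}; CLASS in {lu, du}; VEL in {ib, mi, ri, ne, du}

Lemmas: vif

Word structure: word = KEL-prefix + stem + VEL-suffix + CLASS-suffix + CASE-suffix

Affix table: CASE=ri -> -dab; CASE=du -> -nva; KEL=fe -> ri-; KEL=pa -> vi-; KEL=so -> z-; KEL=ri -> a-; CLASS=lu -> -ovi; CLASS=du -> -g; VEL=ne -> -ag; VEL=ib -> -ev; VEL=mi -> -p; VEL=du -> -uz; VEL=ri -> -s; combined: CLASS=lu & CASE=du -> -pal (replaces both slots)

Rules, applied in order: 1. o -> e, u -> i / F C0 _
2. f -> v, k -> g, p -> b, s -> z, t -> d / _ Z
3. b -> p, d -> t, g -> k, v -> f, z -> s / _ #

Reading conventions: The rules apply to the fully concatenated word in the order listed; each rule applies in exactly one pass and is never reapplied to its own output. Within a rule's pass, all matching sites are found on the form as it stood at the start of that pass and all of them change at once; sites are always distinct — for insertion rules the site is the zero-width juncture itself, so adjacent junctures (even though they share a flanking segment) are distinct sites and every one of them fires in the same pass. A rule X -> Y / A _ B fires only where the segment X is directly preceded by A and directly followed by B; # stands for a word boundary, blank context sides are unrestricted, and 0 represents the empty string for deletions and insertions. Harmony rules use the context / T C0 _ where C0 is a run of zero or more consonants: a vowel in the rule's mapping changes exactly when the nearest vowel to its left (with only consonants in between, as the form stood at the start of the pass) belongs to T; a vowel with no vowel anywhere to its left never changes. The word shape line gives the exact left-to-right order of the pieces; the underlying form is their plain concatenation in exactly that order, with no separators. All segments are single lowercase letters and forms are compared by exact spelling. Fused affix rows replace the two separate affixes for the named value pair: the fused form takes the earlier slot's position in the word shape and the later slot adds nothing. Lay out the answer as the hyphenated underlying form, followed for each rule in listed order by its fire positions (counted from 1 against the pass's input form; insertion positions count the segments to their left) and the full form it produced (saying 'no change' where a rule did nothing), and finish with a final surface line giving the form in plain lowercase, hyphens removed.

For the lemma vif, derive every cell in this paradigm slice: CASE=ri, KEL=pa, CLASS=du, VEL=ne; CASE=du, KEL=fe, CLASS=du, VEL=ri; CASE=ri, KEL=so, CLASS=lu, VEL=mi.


cell CASE=ri, KEL=pa, CLASS=du, VEL=ne:
underlying: vi-vif-ag-g-dab
1. o -> e, u -> i / F C0 _: no change
2. f -> v, k -> g, p -> b, s -> z, t -> d / _ Z: no change
3. b -> p, d -> t, g -> k, v -> f, z -> s / _ #: fires at position(s) 11: vivifaggdap
surface: vivifaggdap

cell CASE=du, KEL=fe, CLASS=du, VEL=ri:
underlying: ri-vif-s-g-nva
1. o -> e, u -> i / F C0 _: no change
2. f -> v, k -> g, p -> b, s -> z, t -> d / _ Z: fires at position(s) 6: rivifzgnva
3. b -> p, d -> t, g -> k, v -> f, z -> s / _ #: no change
surface: rivifzgnva

cell CASE=ri, KEL=so, CLASS=lu, VEL=mi:
underlying: z-vif-p-ovi-dab
1. o -> e, u -> i / F C0 _: fires at position(s) 6: zvifpevidab
2. f -> v, k -> g, p -> b, s -> z, t -> d / _ Z: no change
3. b -> p, d -> t, g -> k, v -> f, z -> s / _ #: fires at position(s) 11: zvifpevidap
surface: zvifpevidap


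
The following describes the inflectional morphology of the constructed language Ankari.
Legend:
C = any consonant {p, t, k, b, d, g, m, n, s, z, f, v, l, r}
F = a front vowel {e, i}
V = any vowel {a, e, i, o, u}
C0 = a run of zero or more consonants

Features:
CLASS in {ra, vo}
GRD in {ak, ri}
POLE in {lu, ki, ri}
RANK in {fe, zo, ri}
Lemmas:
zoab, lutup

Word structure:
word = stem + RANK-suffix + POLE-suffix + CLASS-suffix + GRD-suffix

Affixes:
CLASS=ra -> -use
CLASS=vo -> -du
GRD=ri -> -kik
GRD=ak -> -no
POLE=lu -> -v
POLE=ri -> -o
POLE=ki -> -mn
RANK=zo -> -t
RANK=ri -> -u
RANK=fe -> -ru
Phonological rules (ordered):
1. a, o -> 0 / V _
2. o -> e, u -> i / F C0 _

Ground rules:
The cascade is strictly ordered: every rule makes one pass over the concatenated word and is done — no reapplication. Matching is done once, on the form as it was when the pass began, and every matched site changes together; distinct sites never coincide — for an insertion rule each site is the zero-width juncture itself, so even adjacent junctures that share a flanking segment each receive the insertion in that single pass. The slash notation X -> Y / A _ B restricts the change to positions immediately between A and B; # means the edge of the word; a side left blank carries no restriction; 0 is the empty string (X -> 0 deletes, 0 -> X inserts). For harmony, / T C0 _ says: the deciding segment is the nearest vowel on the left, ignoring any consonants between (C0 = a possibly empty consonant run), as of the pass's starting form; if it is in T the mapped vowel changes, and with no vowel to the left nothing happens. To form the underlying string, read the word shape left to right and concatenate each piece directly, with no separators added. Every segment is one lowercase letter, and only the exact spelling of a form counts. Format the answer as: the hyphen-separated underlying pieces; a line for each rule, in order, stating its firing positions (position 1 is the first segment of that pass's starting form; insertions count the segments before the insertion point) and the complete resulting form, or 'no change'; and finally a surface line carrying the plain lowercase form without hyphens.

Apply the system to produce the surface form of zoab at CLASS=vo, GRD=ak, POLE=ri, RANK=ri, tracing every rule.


underlying: zoab-u-o-du-no
1. a, o -> 0 / V _: fires at position(s) 3, 6: zobuduno
2. o -> e, u -> i / F C0 _: no change
surface: zobuduno


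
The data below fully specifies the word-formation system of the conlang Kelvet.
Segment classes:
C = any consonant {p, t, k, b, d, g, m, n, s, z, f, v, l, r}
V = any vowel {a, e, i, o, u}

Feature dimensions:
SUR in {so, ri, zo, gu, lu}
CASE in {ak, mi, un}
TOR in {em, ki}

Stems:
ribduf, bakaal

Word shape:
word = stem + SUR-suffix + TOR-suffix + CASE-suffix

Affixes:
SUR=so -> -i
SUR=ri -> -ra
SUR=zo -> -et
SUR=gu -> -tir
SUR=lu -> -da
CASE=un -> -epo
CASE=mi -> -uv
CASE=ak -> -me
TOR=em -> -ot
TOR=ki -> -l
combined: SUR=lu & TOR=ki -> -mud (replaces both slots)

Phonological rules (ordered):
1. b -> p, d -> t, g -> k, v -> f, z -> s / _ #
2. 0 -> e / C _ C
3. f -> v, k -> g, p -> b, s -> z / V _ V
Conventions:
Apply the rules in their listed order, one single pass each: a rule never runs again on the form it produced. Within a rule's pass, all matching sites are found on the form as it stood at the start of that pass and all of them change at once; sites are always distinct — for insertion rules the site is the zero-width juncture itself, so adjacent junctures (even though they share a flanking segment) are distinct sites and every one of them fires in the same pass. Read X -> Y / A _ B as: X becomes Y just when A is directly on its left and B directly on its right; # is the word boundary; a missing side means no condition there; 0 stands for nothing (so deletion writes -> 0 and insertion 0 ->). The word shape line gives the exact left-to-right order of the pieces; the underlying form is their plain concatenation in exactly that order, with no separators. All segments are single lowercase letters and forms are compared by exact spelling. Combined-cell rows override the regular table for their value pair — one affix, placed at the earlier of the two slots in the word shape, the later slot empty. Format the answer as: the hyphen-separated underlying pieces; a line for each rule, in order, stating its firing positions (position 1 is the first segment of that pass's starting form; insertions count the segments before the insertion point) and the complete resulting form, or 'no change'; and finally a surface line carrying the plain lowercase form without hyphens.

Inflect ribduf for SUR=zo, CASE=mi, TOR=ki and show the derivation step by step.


underlying: ribduf-et-l-uv
1. b -> p, d -> t, g -> k, v -> f, z -> s / _ #: fires at position(s) 11: ribdufetluf
2. 0 -> e / C _ C: inserts after position(s) 3, 8: ribedufeteluf
3. f -> v, k -> g, p -> b, s -> z / V _ V: fires at position(s) 7: ribeduveteluf
surface: ribeduveteluf


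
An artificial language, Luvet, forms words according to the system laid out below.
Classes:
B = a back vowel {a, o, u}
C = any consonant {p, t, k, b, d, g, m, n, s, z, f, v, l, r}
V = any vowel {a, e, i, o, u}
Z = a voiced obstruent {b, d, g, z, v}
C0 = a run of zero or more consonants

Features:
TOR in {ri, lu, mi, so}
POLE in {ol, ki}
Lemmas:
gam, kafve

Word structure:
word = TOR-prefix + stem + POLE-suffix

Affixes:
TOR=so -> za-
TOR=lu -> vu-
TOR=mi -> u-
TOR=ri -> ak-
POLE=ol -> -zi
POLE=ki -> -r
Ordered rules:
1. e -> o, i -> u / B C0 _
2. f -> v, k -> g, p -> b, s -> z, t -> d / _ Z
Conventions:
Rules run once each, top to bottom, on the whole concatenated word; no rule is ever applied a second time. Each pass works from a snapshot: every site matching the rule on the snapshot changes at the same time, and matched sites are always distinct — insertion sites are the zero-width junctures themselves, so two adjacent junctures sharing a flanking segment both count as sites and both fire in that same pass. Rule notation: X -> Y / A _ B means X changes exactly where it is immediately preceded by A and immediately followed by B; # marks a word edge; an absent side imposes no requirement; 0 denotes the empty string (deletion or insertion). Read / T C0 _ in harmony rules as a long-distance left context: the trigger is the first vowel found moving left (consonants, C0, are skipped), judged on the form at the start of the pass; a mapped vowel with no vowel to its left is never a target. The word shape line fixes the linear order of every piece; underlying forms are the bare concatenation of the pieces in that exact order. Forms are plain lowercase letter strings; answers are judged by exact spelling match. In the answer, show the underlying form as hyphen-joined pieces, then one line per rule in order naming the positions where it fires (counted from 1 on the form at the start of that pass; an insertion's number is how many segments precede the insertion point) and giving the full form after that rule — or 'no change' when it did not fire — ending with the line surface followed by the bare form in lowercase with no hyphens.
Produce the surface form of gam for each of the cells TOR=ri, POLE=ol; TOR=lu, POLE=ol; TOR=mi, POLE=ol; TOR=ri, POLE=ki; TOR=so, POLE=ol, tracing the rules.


cell TOR=ri, POLE=ol:
underlying: ak-gam-zi
1. e -> o, i -> u / B C0 _: fires at position(s) 7: akgamzu
2. f -> v, k -> g, p -> b, s -> z, t -> d / _ Z: fires at position(s) 2: aggamzu
surface: aggamzu

cell TOR=lu, POLE=ol:
underlying: vu-gam-zi
1. e -> o, i -> u / B C0 _: fires at position(s) 7: vugamzu
2. f -> v, k -> g, p -> b, s -> z, t -> d / _ Z: no change
surface: vugamzu

cell TOR=mi, POLE=ol:
underlying: u-gam-zi
1. e -> o, i -> u / B C0 _: fires at position(s) 6: ugamzu
2. f -> v, k -> g, p -> b, s -> z, t -> d / _ Z: no change
surface: ugamzu

cell TOR=ri, POLE=ki:
underlying: ak-gam-r
1. e -> o, i -> u / B C0 _: no change
2. f -> v, k -> g, p -> b, s -> z, t -> d / _ Z: fires at position(s) 2: aggamr
surface: aggamr

cell TOR=so, POLE=ol:
underlying: za-gam-zi
1. e -> o, i -> u / B C0 _: fires at position(s) 7: zagamzu
2. f -> v, k -> g, p -> b, s -> z, t -> d / _ Z: no change
surface: zagamzu


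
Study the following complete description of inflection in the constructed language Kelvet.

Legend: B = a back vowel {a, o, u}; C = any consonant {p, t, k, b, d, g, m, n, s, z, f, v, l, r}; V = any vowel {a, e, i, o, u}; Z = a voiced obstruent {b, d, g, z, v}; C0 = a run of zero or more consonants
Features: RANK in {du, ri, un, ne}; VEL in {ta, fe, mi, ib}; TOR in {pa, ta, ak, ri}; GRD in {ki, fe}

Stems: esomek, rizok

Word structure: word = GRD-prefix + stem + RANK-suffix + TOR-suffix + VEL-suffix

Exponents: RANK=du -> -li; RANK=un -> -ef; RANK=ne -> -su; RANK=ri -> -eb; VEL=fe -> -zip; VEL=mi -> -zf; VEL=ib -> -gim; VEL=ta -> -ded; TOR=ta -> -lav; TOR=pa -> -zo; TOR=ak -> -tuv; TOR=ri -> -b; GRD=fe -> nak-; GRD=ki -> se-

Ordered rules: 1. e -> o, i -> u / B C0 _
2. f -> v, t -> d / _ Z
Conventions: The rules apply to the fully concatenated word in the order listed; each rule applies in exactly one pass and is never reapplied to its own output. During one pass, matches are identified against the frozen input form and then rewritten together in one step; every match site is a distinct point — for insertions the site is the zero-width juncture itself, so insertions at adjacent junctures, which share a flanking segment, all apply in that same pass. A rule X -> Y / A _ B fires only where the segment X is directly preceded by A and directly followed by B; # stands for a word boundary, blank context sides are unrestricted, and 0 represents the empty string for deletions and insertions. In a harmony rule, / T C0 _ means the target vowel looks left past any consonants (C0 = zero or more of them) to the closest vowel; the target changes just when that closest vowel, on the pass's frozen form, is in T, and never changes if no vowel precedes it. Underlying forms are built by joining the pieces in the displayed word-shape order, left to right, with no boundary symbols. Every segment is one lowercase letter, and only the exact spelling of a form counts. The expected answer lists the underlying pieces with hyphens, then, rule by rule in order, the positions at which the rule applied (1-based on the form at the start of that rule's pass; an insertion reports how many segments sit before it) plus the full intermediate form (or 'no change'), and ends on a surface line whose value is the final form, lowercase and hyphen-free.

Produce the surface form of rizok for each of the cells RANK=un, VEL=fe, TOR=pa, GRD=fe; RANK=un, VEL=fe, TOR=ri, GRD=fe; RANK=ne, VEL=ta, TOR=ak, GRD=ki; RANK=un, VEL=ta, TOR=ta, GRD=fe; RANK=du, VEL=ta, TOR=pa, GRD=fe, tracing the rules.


cell RANK=un, VEL=fe, TOR=pa, GRD=fe:
underlying: nak-rizok-ef-zo-zip
1. e -> o, i -> u / B C0 _: fires at position(s) 5, 9, 14: nakruzokofzozup
2. f -> v, t -> d / _ Z: fires at position(s) 10: nakruzokovzozup
surface: nakruzokovzozup

cell RANK=un, VEL=fe, TOR=ri, GRD=fe:
underlying: nak-rizok-ef-b-zip
1. e -> o, i -> u / B C0 _: fires at position(s) 5, 9: nakruzokofbzip
2. f -> v, t -> d / _ Z: fires at position(s) 10: nakruzokovbzip
surface: nakruzokovbzip

cell RANK=ne, VEL=ta, TOR=ak, GRD=ki:
underlying: se-rizok-su-tuv-ded
1. e -> o, i -> u / B C0 _: fires at position(s) 14: serizoksutuvdod
2. f -> v, t -> d / _ Z: no change
surface: serizoksutuvdod

cell RANK=un, VEL=ta, TOR=ta, GRD=fe:
underlying: nak-rizok-ef-lav-ded
1. e -> o, i -> u / B C0 _: fires at position(s) 5, 9, 15: nakruzokoflavdod
2. f -> v, t -> d / _ Z: no change
surface: nakruzokoflavdod

cell RANK=du, VEL=ta, TOR=pa, GRD=fe:
underlying: nak-rizok-li-zo-ded
1. e -> o, i -> u / B C0 _: fires at position(s) 5, 10, 14: nakruzokluzodod
2. f -> v, t -> d / _ Z: no change
surface: nakruzokluzodod
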